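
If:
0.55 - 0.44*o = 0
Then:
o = 1.25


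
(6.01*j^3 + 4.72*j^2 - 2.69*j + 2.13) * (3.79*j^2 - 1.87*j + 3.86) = 22.7779*j^5 + 6.6501*j^4 + 4.1771*j^3 + 31.3222*j^2 - 14.3665*j + 8.2218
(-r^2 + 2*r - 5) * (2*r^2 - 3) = -2*r^4 + 4*r^3 - 7*r^2 - 6*r + 15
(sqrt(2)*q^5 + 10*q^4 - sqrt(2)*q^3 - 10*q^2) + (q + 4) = sqrt(2)*q^5 + 10*q^4 - sqrt(2)*q^3 - 10*q^2 + q + 4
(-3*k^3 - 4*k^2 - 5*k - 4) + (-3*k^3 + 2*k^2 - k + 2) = -6*k^3 - 2*k^2 - 6*k - 2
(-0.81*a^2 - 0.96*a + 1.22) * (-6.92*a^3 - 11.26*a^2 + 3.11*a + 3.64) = 5.6052*a^5 + 15.7638*a^4 - 0.151899999999999*a^3 - 19.6712*a^2 + 0.299799999999999*a + 4.4408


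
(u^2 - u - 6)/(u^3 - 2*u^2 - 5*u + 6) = 1/(u - 1)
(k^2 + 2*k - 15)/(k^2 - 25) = (k - 3)/(k - 5)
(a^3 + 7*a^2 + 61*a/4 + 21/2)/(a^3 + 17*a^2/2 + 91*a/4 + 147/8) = 2*(a + 2)/(2*a + 7)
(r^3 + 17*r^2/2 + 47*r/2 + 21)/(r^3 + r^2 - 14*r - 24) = (r + 7/2)/(r - 4)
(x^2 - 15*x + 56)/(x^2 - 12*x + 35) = (x - 8)/(x - 5)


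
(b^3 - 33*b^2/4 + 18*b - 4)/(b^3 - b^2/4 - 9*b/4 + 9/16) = 4*(b^2 - 8*b + 16)/(4*b^2 - 9)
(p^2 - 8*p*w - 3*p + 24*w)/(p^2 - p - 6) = (p - 8*w)/(p + 2)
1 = 1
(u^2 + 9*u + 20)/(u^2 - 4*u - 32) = (u + 5)/(u - 8)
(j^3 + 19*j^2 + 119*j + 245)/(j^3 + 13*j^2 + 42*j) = (j^2 + 12*j + 35)/(j*(j + 6))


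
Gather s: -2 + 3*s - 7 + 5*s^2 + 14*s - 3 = 5*s^2 + 17*s - 12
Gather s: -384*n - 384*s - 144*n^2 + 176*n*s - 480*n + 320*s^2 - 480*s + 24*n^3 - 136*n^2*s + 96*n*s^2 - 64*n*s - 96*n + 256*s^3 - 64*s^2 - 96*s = 24*n^3 - 144*n^2 - 960*n + 256*s^3 + s^2*(96*n + 256) + s*(-136*n^2 + 112*n - 960)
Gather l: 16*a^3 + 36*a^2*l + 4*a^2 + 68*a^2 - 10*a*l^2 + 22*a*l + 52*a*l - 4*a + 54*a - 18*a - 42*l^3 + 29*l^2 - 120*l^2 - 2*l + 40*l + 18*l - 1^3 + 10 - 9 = 16*a^3 + 72*a^2 + 32*a - 42*l^3 + l^2*(-10*a - 91) + l*(36*a^2 + 74*a + 56)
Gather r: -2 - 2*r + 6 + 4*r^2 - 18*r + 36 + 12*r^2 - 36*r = 16*r^2 - 56*r + 40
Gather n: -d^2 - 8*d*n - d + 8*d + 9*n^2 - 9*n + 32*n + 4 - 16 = -d^2 + 7*d + 9*n^2 + n*(23 - 8*d) - 12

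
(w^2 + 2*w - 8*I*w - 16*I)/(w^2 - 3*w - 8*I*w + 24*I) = (w + 2)/(w - 3)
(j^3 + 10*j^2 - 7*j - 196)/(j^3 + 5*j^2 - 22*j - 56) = (j + 7)/(j + 2)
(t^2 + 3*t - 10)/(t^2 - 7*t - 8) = (-t^2 - 3*t + 10)/(-t^2 + 7*t + 8)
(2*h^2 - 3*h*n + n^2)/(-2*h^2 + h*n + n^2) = (-2*h + n)/(2*h + n)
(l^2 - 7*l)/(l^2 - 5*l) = (l - 7)/(l - 5)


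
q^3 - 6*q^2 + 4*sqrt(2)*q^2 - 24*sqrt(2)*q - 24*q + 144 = (q - 6)*(q - 2*sqrt(2))*(q + 6*sqrt(2))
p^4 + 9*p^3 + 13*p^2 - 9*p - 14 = (p - 1)*(p + 1)*(p + 2)*(p + 7)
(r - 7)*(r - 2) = r^2 - 9*r + 14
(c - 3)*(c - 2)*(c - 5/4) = c^3 - 25*c^2/4 + 49*c/4 - 15/2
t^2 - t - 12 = (t - 4)*(t + 3)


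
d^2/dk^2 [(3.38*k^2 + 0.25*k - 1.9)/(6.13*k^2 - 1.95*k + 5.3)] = (99.59411*k^3 - 1087.25358*k^2 + 87.5364*k + 304.0646)/(230.346397*k^6 - 219.824865*k^5 + 667.400685*k^4 - 387.536175*k^3 + 577.03485*k^2 - 164.3265*k + 148.877)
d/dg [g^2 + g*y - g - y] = 2*g + y - 1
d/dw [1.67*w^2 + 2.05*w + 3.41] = 3.34*w + 2.05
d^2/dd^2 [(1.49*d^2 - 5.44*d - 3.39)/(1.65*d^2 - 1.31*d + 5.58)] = (-23.17953*d^3 - 137.68623*d^2 + 344.48139*d + 64.04415)/(4.492125*d^6 - 10.699425*d^5 + 54.069345*d^4 - 74.615111*d^3 + 182.852694*d^2 - 122.366052*d + 173.741112)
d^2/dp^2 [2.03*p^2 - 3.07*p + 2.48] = 4.06000000000000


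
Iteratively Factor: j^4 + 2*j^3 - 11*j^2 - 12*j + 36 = (j + 3)*(j^3 - j^2 - 8*j + 12) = (j - 2)*(j + 3)*(j^2 + j - 6) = (j - 2)*(j + 3)^2*(j - 2)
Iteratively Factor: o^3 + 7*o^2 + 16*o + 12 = (o + 2)*(o^2 + 5*o + 6) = (o + 2)*(o + 3)*(o + 2)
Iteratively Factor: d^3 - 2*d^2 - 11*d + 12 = (d - 4)*(d^2 + 2*d - 3) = (d - 4)*(d + 3)*(d - 1)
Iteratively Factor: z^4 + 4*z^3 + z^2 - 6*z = (z)*(z^3 + 4*z^2 + z - 6) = z*(z + 3)*(z^2 + z - 2) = z*(z - 1)*(z + 3)*(z + 2)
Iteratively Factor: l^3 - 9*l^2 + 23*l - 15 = (l - 1)*(l^2 - 8*l + 15) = (l - 3)*(l - 1)*(l - 5)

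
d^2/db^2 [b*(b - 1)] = 2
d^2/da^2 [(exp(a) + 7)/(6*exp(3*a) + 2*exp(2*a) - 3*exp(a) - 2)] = (144*exp(6*a) + 2304*exp(5*a) + 1000*exp(4*a) + 22*exp(3*a) + 654*exp(2*a) + 169*exp(a) - 38)*exp(a)/(216*exp(9*a) + 216*exp(8*a) - 252*exp(7*a) - 424*exp(6*a) - 18*exp(5*a) + 246*exp(4*a) + 117*exp(3*a) - 30*exp(2*a) - 36*exp(a) - 8)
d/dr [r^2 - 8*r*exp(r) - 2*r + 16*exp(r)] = -8*r*exp(r) + 2*r + 8*exp(r) - 2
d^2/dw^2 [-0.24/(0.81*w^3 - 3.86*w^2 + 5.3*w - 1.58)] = ((1.1664*w - 1.8528)*(0.81*w^3 - 3.86*w^2 + 5.3*w - 1.58) - 0.24*(2.43*w^2 - 7.72*w + 5.3)*(4.86*w^2 - 15.44*w + 10.6))/(0.81*w^3 - 3.86*w^2 + 5.3*w - 1.58)^3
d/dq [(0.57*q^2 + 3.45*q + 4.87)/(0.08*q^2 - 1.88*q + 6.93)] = (-1.3476*q^2 + 7.121*q + 33.0641)/(0.0064*q^4 - 0.3008*q^3 + 4.6432*q^2 - 26.0568*q + 48.0249)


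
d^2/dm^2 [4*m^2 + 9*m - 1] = 8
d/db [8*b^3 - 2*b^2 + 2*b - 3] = 24*b^2 - 4*b + 2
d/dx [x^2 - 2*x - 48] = 2*x - 2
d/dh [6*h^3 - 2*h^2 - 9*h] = 18*h^2 - 4*h - 9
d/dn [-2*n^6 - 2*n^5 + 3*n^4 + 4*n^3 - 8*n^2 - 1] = 2*n*(-6*n^4 - 5*n^3 + 6*n^2 + 6*n - 8)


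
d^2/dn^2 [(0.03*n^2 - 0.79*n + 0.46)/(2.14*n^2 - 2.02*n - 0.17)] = (-4.44089209850063e-16*n^4 - 6.9764*n^3 + 12.70518*n^2 - 13.65534*n + 4.63297)/(9.800344*n^6 - 27.752376*n^5 + 23.860572*n^4 - 3.833152*n^3 - 1.895466*n^2 - 0.175134*n - 0.004913)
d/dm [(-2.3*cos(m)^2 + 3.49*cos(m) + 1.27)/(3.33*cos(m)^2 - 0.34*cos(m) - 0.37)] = (10.8397*cos(m)^2 + 6.7562*cos(m) + 0.8595)*sin(m)/(11.0889*cos(m)^4 - 2.2644*cos(m)^3 - 2.3486*cos(m)^2 + 0.2516*cos(m) + 0.1369)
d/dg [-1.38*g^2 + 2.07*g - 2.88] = 2.07 - 2.76*g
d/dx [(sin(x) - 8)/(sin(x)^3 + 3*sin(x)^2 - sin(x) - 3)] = (-2*sin(x)^3 + 21*sin(x)^2 + 48*sin(x) - 11)/((sin(x) + 3)^2*cos(x)^3)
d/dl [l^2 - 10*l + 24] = 2*l - 10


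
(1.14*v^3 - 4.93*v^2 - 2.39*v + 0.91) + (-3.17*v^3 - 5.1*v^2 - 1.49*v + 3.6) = -2.03*v^3 - 10.03*v^2 - 3.88*v + 4.51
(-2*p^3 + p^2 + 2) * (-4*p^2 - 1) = 8*p^5 - 4*p^4 + 2*p^3 - 9*p^2 - 2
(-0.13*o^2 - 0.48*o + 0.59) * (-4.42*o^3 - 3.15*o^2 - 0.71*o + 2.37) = 0.5746*o^5 + 2.5311*o^4 - 1.0035*o^3 - 1.8258*o^2 - 1.5565*o + 1.3983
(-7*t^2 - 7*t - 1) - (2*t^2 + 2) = -9*t^2 - 7*t - 3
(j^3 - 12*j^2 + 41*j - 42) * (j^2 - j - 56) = j^5 - 13*j^4 - 3*j^3 + 589*j^2 - 2254*j + 2352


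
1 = 1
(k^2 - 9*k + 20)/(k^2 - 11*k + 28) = (k - 5)/(k - 7)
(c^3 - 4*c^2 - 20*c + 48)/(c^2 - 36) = (c^2 + 2*c - 8)/(c + 6)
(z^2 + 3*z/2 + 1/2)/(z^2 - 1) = (z + 1/2)/(z - 1)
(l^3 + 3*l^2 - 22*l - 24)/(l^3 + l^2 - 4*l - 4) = (l^2 + 2*l - 24)/(l^2 - 4)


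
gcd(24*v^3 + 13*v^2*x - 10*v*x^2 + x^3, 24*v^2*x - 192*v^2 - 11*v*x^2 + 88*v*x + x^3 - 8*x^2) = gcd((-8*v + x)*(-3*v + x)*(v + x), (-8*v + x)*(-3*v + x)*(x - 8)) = 24*v^2 - 11*v*x + x^2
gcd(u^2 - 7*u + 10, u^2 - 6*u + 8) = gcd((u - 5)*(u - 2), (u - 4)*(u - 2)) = u - 2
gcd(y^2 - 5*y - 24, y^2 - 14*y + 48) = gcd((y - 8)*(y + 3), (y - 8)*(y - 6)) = y - 8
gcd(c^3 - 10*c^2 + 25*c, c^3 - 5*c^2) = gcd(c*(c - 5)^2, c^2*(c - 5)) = c^2 - 5*c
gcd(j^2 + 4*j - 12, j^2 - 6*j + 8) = j - 2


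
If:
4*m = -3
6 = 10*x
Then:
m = -3/4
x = 3/5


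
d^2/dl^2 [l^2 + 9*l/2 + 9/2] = 2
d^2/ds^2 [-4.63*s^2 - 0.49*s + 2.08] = -9.26000000000000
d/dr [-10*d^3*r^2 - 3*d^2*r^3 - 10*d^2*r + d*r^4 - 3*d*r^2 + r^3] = -20*d^3*r - 9*d^2*r^2 - 10*d^2 + 4*d*r^3 - 6*d*r + 3*r^2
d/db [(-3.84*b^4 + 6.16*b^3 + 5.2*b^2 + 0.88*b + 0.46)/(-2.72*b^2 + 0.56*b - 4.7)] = (20.8896*b^5 - 23.2064*b^4 + 79.0912*b^3 - 81.5504*b^2 - 46.3776*b - 4.3936)/(7.3984*b^4 - 3.0464*b^3 + 25.8816*b^2 - 5.264*b + 22.09)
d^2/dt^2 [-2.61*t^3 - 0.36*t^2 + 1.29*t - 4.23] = -15.66*t - 0.72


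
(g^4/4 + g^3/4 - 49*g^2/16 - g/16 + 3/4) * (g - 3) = g^5/4 - g^4/2 - 61*g^3/16 + 73*g^2/8 + 15*g/16 - 9/4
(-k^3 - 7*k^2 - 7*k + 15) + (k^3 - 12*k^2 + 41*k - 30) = -19*k^2 + 34*k - 15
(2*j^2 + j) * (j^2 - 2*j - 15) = 2*j^4 - 3*j^3 - 32*j^2 - 15*j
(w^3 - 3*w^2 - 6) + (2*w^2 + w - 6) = w^3 - w^2 + w - 12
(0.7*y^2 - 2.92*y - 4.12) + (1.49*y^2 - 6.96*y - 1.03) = 2.19*y^2 - 9.88*y - 5.15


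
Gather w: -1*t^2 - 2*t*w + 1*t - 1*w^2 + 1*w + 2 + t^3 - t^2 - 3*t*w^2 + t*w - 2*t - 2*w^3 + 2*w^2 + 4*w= t^3 - 2*t^2 - t - 2*w^3 + w^2*(1 - 3*t) + w*(5 - t) + 2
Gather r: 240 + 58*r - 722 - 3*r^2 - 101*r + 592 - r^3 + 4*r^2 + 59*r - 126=-r^3 + r^2 + 16*r - 16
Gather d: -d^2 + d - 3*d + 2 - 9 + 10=-d^2 - 2*d + 3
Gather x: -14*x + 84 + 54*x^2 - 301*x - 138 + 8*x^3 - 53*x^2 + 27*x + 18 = 8*x^3 + x^2 - 288*x - 36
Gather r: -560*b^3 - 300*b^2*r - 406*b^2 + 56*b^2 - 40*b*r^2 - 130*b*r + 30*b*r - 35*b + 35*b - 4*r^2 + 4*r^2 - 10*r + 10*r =-560*b^3 - 350*b^2 - 40*b*r^2 + r*(-300*b^2 - 100*b)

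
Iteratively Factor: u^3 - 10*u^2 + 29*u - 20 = (u - 5)*(u^2 - 5*u + 4) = (u - 5)*(u - 1)*(u - 4)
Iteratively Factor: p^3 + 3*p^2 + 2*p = (p + 1)*(p^2 + 2*p) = p*(p + 1)*(p + 2)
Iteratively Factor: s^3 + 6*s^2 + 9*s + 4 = (s + 4)*(s^2 + 2*s + 1) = (s + 1)*(s + 4)*(s + 1)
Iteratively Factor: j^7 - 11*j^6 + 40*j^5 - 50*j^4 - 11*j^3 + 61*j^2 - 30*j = (j - 3)*(j^6 - 8*j^5 + 16*j^4 - 2*j^3 - 17*j^2 + 10*j) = (j - 3)*(j - 2)*(j^5 - 6*j^4 + 4*j^3 + 6*j^2 - 5*j) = (j - 3)*(j - 2)*(j + 1)*(j^4 - 7*j^3 + 11*j^2 - 5*j) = (j - 3)*(j - 2)*(j - 1)*(j + 1)*(j^3 - 6*j^2 + 5*j) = j*(j - 3)*(j - 2)*(j - 1)*(j + 1)*(j^2 - 6*j + 5) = j*(j - 5)*(j - 3)*(j - 2)*(j - 1)*(j + 1)*(j - 1)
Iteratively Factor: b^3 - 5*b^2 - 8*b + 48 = (b - 4)*(b^2 - b - 12) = (b - 4)^2*(b + 3)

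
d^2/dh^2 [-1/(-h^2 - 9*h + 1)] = 2*(-h^2 - 9*h + (2*h + 9)^2 + 1)/(h^2 + 9*h - 1)^3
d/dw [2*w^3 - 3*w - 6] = 6*w^2 - 3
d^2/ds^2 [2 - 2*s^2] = -4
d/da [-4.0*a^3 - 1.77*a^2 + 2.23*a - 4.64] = -12.0*a^2 - 3.54*a + 2.23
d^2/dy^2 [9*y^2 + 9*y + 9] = 18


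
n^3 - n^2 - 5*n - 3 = (n - 3)*(n + 1)^2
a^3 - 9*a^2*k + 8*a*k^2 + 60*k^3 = (a - 6*k)*(a - 5*k)*(a + 2*k)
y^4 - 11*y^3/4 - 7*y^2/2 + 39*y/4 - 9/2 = (y - 3)*(y - 1)*(y - 3/4)*(y + 2)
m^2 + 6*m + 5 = (m + 1)*(m + 5)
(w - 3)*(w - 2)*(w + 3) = w^3 - 2*w^2 - 9*w + 18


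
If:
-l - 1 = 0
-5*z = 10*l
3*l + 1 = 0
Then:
No Solution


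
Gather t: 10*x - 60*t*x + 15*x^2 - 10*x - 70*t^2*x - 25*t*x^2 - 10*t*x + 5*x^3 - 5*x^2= -70*t^2*x + t*(-25*x^2 - 70*x) + 5*x^3 + 10*x^2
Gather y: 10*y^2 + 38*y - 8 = 10*y^2 + 38*y - 8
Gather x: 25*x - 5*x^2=-5*x^2 + 25*x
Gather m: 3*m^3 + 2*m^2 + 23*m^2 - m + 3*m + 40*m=3*m^3 + 25*m^2 + 42*m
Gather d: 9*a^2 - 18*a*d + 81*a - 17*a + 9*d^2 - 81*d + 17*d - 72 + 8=9*a^2 + 64*a + 9*d^2 + d*(-18*a - 64) - 64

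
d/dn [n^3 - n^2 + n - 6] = 3*n^2 - 2*n + 1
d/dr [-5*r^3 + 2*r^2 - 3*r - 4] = -15*r^2 + 4*r - 3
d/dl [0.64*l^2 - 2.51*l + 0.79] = 1.28*l - 2.51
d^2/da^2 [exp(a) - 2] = exp(a)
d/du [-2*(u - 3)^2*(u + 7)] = -6*u^2 - 4*u + 66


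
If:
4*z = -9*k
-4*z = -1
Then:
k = -1/9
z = 1/4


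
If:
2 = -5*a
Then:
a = -2/5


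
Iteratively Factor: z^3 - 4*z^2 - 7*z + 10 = (z - 5)*(z^2 + z - 2) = (z - 5)*(z - 1)*(z + 2)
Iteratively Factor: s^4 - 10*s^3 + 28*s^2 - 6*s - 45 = (s - 3)*(s^3 - 7*s^2 + 7*s + 15) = (s - 3)^2*(s^2 - 4*s - 5) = (s - 3)^2*(s + 1)*(s - 5)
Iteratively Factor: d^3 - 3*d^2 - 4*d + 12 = (d - 2)*(d^2 - d - 6) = (d - 3)*(d - 2)*(d + 2)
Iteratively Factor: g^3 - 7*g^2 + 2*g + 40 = (g - 5)*(g^2 - 2*g - 8) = (g - 5)*(g + 2)*(g - 4)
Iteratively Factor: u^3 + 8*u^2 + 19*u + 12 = (u + 1)*(u^2 + 7*u + 12) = (u + 1)*(u + 3)*(u + 4)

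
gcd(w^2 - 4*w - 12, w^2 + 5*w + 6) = w + 2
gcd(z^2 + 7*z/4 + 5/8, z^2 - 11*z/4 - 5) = z + 5/4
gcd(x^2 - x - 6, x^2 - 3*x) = x - 3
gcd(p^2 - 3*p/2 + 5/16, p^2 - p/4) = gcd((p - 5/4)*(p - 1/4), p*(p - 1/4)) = p - 1/4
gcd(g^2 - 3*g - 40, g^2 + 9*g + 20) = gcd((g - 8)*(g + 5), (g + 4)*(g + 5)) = g + 5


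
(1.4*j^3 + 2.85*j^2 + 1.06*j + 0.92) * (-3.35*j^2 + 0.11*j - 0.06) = -4.69*j^5 - 9.3935*j^4 - 3.3215*j^3 - 3.1364*j^2 + 0.0376*j - 0.0552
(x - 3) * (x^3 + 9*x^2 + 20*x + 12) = x^4 + 6*x^3 - 7*x^2 - 48*x - 36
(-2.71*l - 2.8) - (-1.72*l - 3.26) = 0.46 - 0.99*l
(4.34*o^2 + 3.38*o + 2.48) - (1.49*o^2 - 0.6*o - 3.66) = 2.85*o^2 + 3.98*o + 6.14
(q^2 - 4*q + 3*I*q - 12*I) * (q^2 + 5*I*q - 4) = q^4 - 4*q^3 + 8*I*q^3 - 19*q^2 - 32*I*q^2 + 76*q - 12*I*q + 48*I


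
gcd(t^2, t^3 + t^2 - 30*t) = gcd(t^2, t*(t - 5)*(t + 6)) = t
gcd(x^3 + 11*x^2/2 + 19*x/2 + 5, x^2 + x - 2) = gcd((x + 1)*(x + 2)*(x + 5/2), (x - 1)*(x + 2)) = x + 2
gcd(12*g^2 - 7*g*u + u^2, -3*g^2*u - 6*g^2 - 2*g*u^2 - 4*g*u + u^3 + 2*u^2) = -3*g + u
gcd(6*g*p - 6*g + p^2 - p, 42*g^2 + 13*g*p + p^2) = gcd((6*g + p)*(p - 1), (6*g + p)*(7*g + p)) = 6*g + p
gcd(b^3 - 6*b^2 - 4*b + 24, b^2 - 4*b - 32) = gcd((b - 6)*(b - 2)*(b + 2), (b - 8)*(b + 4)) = 1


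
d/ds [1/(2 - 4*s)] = (2*s - 1)^(-2)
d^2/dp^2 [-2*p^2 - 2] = -4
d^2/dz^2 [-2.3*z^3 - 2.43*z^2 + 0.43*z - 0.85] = -13.8*z - 4.86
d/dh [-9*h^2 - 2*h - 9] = -18*h - 2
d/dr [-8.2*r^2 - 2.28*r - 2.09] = -16.4*r - 2.28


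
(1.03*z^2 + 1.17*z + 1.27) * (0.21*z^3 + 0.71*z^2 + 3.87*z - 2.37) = 0.2163*z^5 + 0.977*z^4 + 5.0835*z^3 + 2.9885*z^2 + 2.142*z - 3.0099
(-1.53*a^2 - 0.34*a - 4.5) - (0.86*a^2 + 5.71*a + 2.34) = -2.39*a^2 - 6.05*a - 6.84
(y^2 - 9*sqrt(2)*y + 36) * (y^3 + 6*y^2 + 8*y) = y^5 - 9*sqrt(2)*y^4 + 6*y^4 - 54*sqrt(2)*y^3 + 44*y^3 - 72*sqrt(2)*y^2 + 216*y^2 + 288*y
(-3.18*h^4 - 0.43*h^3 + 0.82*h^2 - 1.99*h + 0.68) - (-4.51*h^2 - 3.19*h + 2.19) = -3.18*h^4 - 0.43*h^3 + 5.33*h^2 + 1.2*h - 1.51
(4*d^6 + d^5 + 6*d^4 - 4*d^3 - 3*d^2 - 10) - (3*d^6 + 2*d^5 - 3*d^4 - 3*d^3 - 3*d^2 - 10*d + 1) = d^6 - d^5 + 9*d^4 - d^3 + 10*d - 11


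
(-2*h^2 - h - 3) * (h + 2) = -2*h^3 - 5*h^2 - 5*h - 6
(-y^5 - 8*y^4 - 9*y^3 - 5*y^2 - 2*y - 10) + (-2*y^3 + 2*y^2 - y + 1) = -y^5 - 8*y^4 - 11*y^3 - 3*y^2 - 3*y - 9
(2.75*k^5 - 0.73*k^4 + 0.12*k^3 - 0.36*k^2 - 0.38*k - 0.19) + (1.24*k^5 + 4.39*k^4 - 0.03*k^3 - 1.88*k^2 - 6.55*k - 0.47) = 3.99*k^5 + 3.66*k^4 + 0.09*k^3 - 2.24*k^2 - 6.93*k - 0.66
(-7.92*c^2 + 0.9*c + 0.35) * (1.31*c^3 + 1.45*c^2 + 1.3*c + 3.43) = -10.3752*c^5 - 10.305*c^4 - 8.5325*c^3 - 25.4881*c^2 + 3.542*c + 1.2005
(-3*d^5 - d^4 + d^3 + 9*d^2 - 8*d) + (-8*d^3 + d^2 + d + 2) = -3*d^5 - d^4 - 7*d^3 + 10*d^2 - 7*d + 2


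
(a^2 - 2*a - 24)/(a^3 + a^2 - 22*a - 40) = (a - 6)/(a^2 - 3*a - 10)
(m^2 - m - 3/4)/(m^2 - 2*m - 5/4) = (2*m - 3)/(2*m - 5)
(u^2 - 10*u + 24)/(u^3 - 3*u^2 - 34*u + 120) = (u - 6)/(u^2 + u - 30)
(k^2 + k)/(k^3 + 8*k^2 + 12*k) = (k + 1)/(k^2 + 8*k + 12)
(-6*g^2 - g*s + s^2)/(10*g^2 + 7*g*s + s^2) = (-3*g + s)/(5*g + s)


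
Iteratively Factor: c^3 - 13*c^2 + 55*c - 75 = (c - 5)*(c^2 - 8*c + 15) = (c - 5)*(c - 3)*(c - 5)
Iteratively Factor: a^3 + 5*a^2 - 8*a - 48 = (a - 3)*(a^2 + 8*a + 16) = (a - 3)*(a + 4)*(a + 4)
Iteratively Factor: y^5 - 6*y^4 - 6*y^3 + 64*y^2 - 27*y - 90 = (y + 1)*(y^4 - 7*y^3 + y^2 + 63*y - 90) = (y - 2)*(y + 1)*(y^3 - 5*y^2 - 9*y + 45) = (y - 5)*(y - 2)*(y + 1)*(y^2 - 9) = (y - 5)*(y - 3)*(y - 2)*(y + 1)*(y + 3)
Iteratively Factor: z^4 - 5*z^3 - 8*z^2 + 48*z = (z)*(z^3 - 5*z^2 - 8*z + 48) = z*(z + 3)*(z^2 - 8*z + 16) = z*(z - 4)*(z + 3)*(z - 4)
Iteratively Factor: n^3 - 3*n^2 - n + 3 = (n - 1)*(n^2 - 2*n - 3) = (n - 3)*(n - 1)*(n + 1)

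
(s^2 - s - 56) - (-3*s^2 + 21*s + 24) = 4*s^2 - 22*s - 80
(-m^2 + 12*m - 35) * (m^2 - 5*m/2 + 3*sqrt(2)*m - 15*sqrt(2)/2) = -m^4 - 3*sqrt(2)*m^3 + 29*m^3/2 - 65*m^2 + 87*sqrt(2)*m^2/2 - 195*sqrt(2)*m + 175*m/2 + 525*sqrt(2)/2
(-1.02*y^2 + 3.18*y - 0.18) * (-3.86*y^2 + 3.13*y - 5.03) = 3.9372*y^4 - 15.4674*y^3 + 15.7788*y^2 - 16.5588*y + 0.9054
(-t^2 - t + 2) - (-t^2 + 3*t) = 2 - 4*t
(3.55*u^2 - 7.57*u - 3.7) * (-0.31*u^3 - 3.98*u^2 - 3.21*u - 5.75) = -1.1005*u^5 - 11.7823*u^4 + 19.8801*u^3 + 18.6132*u^2 + 55.4045*u + 21.275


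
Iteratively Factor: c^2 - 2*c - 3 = (c + 1)*(c - 3)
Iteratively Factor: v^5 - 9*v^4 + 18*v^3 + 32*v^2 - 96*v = (v - 4)*(v^4 - 5*v^3 - 2*v^2 + 24*v) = v*(v - 4)*(v^3 - 5*v^2 - 2*v + 24) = v*(v - 4)^2*(v^2 - v - 6) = v*(v - 4)^2*(v + 2)*(v - 3)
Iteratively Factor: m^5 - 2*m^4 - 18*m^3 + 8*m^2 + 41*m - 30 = (m + 2)*(m^4 - 4*m^3 - 10*m^2 + 28*m - 15) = (m - 5)*(m + 2)*(m^3 + m^2 - 5*m + 3) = (m - 5)*(m - 1)*(m + 2)*(m^2 + 2*m - 3) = (m - 5)*(m - 1)*(m + 2)*(m + 3)*(m - 1)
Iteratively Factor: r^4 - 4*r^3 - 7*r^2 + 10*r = (r - 5)*(r^3 + r^2 - 2*r) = r*(r - 5)*(r^2 + r - 2) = r*(r - 5)*(r - 1)*(r + 2)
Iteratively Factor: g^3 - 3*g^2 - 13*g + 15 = (g - 5)*(g^2 + 2*g - 3) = (g - 5)*(g + 3)*(g - 1)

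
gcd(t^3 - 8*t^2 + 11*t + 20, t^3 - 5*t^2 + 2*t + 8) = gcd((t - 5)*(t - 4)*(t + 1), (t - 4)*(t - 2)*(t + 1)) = t^2 - 3*t - 4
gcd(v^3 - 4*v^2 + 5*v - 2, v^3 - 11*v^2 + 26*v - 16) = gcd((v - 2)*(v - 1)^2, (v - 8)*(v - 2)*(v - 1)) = v^2 - 3*v + 2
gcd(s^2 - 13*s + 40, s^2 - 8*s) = s - 8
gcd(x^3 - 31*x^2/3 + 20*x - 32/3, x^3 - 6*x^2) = 1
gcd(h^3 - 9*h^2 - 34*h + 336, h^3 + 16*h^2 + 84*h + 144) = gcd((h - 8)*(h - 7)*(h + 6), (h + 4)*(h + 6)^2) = h + 6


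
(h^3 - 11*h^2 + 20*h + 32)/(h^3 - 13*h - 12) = (h - 8)/(h + 3)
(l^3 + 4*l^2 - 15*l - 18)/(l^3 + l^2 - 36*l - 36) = (l - 3)/(l - 6)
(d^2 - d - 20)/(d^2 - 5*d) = (d + 4)/d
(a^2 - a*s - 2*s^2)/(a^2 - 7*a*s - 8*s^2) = (-a + 2*s)/(-a + 8*s)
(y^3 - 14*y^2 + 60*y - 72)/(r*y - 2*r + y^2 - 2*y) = (y^2 - 12*y + 36)/(r + y)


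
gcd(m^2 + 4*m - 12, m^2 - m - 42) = m + 6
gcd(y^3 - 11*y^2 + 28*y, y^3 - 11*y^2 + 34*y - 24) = y - 4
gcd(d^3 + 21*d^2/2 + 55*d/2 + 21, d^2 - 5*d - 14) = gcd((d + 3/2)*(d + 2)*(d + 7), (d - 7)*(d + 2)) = d + 2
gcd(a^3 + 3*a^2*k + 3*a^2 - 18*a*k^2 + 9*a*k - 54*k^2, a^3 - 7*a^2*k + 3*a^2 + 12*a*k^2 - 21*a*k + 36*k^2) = a^2 - 3*a*k + 3*a - 9*k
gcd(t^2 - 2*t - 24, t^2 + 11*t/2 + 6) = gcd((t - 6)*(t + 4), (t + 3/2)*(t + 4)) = t + 4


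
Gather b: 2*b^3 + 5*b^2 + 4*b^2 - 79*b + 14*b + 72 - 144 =2*b^3 + 9*b^2 - 65*b - 72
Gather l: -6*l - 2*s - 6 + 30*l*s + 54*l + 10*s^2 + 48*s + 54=l*(30*s + 48) + 10*s^2 + 46*s + 48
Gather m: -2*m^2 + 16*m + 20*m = -2*m^2 + 36*m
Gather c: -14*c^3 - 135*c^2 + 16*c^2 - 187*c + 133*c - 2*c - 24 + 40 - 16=-14*c^3 - 119*c^2 - 56*c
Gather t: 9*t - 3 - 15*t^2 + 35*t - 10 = -15*t^2 + 44*t - 13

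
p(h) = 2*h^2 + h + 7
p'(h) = 4*h + 1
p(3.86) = 40.66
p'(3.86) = 16.44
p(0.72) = 8.76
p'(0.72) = 3.88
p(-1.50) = 10.00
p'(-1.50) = -5.00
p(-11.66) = 267.25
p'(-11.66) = -45.64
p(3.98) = 42.66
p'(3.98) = 16.92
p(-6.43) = 83.26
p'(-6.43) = -24.72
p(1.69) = 14.40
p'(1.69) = 7.76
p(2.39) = 20.81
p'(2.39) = 10.56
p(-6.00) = 73.00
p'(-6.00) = -23.00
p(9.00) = 178.00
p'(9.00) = 37.00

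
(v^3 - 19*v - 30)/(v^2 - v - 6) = (v^2 - 2*v - 15)/(v - 3)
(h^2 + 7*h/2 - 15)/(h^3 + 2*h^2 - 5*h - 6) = (h^2 + 7*h/2 - 15)/(h^3 + 2*h^2 - 5*h - 6)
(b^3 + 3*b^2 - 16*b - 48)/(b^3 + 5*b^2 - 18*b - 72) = (b + 4)/(b + 6)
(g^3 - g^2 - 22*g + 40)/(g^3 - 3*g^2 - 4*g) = (g^2 + 3*g - 10)/(g*(g + 1))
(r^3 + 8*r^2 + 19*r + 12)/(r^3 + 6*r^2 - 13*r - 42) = (r^3 + 8*r^2 + 19*r + 12)/(r^3 + 6*r^2 - 13*r - 42)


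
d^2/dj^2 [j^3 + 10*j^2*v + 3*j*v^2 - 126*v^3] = 6*j + 20*v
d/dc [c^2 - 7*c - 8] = 2*c - 7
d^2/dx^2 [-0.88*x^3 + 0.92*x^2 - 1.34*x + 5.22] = 1.84 - 5.28*x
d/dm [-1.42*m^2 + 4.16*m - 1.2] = 4.16 - 2.84*m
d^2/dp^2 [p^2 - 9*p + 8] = 2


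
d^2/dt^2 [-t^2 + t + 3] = -2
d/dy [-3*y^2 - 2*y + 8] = -6*y - 2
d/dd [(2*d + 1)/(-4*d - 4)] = -1/(4*(d + 1)^2)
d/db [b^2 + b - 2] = 2*b + 1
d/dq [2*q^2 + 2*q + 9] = 4*q + 2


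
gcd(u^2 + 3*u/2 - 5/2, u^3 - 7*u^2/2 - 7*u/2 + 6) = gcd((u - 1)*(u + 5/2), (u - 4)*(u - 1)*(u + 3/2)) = u - 1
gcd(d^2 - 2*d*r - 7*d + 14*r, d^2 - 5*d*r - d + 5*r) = 1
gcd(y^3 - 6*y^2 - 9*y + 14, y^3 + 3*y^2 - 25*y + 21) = y - 1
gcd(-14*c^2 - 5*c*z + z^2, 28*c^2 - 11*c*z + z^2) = -7*c + z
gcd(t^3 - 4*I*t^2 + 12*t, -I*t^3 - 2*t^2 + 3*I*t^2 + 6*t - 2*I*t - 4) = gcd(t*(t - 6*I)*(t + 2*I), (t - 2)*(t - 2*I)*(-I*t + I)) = 1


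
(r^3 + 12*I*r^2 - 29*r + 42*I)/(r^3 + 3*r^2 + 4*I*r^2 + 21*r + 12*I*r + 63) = (r^2 + 5*I*r + 6)/(r^2 + 3*r*(1 - I) - 9*I)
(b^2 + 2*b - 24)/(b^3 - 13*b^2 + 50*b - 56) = (b + 6)/(b^2 - 9*b + 14)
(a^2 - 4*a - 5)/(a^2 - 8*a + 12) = (a^2 - 4*a - 5)/(a^2 - 8*a + 12)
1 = 1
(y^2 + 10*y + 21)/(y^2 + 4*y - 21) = (y + 3)/(y - 3)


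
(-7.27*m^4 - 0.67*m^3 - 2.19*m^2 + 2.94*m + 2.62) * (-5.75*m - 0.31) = 41.8025*m^5 + 6.1062*m^4 + 12.8002*m^3 - 16.2261*m^2 - 15.9764*m - 0.8122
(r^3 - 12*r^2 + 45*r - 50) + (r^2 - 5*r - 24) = r^3 - 11*r^2 + 40*r - 74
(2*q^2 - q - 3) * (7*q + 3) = 14*q^3 - q^2 - 24*q - 9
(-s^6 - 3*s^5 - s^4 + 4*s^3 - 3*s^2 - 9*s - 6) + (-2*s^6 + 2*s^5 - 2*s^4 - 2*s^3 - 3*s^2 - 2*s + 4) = -3*s^6 - s^5 - 3*s^4 + 2*s^3 - 6*s^2 - 11*s - 2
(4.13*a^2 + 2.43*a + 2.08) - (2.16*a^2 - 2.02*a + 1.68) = 1.97*a^2 + 4.45*a + 0.4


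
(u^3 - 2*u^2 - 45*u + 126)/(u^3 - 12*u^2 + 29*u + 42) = (u^2 + 4*u - 21)/(u^2 - 6*u - 7)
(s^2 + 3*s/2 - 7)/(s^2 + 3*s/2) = (2*s^2 + 3*s - 14)/(s*(2*s + 3))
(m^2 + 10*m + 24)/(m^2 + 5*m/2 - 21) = 2*(m + 4)/(2*m - 7)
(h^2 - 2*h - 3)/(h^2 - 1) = (h - 3)/(h - 1)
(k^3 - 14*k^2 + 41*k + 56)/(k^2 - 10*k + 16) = (k^2 - 6*k - 7)/(k - 2)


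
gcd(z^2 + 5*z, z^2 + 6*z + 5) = z + 5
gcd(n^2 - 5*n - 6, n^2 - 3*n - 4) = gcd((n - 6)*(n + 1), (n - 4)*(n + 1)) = n + 1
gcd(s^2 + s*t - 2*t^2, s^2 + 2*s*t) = s + 2*t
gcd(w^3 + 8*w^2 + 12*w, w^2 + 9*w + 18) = w + 6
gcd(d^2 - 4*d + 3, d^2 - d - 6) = d - 3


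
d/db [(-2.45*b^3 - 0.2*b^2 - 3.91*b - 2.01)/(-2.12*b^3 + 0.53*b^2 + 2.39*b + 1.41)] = (-1.7225*b^4 - 28.2894*b^3 - 21.5528*b^2 + 1.5666*b - 0.7092)/(4.4944*b^6 - 2.2472*b^5 - 9.8527*b^4 - 3.445*b^3 + 7.2067*b^2 + 6.7398*b + 1.9881)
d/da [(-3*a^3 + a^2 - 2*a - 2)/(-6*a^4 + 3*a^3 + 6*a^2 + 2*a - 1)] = (-18*a^6 + 12*a^5 - 57*a^4 - 48*a^3 + 41*a^2 + 22*a + 6)/(36*a^8 - 36*a^7 - 63*a^6 + 12*a^5 + 60*a^4 + 18*a^3 - 8*a^2 - 4*a + 1)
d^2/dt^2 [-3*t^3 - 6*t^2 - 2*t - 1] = -18*t - 12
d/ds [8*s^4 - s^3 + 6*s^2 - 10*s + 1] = 32*s^3 - 3*s^2 + 12*s - 10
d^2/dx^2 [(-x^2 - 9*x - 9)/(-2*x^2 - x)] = 2*(34*x^3 + 108*x^2 + 54*x + 9)/(x^3*(8*x^3 + 12*x^2 + 6*x + 1))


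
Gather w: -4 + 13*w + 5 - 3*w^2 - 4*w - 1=-3*w^2 + 9*w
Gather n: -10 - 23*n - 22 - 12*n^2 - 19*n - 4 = -12*n^2 - 42*n - 36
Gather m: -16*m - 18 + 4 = -16*m - 14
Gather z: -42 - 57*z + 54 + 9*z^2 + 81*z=9*z^2 + 24*z + 12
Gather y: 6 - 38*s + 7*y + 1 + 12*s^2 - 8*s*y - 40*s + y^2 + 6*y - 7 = 12*s^2 - 78*s + y^2 + y*(13 - 8*s)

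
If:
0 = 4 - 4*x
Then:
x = 1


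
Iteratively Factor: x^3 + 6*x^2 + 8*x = (x + 4)*(x^2 + 2*x) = (x + 2)*(x + 4)*(x)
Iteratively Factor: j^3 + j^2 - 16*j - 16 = (j + 1)*(j^2 - 16) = (j + 1)*(j + 4)*(j - 4)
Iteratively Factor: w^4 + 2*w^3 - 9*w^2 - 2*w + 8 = (w - 2)*(w^3 + 4*w^2 - w - 4) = (w - 2)*(w - 1)*(w^2 + 5*w + 4) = (w - 2)*(w - 1)*(w + 4)*(w + 1)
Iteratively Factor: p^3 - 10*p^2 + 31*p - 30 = (p - 2)*(p^2 - 8*p + 15) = (p - 3)*(p - 2)*(p - 5)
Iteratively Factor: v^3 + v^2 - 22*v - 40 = (v + 4)*(v^2 - 3*v - 10) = (v - 5)*(v + 4)*(v + 2)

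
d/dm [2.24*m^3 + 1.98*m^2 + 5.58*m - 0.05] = 6.72*m^2 + 3.96*m + 5.58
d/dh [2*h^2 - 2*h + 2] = 4*h - 2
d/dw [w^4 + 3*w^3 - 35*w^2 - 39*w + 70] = 4*w^3 + 9*w^2 - 70*w - 39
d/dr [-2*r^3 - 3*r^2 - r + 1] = -6*r^2 - 6*r - 1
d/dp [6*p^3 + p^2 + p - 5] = 18*p^2 + 2*p + 1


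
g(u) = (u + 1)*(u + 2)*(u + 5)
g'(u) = (u + 1)*(u + 2) + (u + 1)*(u + 5) + (u + 2)*(u + 5) = 3*u^2 + 16*u + 17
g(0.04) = 10.69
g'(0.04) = 17.64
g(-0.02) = 9.66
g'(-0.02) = 16.68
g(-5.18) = -2.39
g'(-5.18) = 14.62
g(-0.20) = 6.91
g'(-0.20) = 13.92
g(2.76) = 138.89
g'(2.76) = 84.01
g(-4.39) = 4.94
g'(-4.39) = 4.58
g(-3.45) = 5.51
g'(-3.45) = -2.49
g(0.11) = 11.97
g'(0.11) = 18.80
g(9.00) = 1540.00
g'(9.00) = 404.00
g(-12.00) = -770.00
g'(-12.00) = 257.00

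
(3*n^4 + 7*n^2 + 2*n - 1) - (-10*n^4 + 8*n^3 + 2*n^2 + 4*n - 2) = 13*n^4 - 8*n^3 + 5*n^2 - 2*n + 1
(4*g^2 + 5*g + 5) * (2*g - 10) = 8*g^3 - 30*g^2 - 40*g - 50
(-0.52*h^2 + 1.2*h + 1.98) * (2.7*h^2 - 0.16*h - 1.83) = -1.404*h^4 + 3.3232*h^3 + 6.1056*h^2 - 2.5128*h - 3.6234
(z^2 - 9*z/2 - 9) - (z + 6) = z^2 - 11*z/2 - 15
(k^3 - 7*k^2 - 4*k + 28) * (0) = 0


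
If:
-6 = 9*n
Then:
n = -2/3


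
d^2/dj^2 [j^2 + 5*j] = 2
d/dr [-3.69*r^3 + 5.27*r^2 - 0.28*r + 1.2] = -11.07*r^2 + 10.54*r - 0.28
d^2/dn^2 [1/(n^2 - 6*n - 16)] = 2*(n^2 - 6*n - 4*(n - 3)^2 - 16)/(-n^2 + 6*n + 16)^3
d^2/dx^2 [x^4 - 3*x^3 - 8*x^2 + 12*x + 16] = 12*x^2 - 18*x - 16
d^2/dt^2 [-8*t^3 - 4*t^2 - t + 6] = -48*t - 8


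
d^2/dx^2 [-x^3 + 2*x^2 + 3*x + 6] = 4 - 6*x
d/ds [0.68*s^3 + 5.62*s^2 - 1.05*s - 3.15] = 2.04*s^2 + 11.24*s - 1.05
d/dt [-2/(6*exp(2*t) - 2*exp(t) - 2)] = (6*exp(t) - 1)*exp(t)/(-3*exp(2*t) + exp(t) + 1)^2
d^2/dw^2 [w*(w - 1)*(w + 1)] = 6*w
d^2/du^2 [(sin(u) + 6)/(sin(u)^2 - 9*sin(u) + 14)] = (-sin(u)^5 - 33*sin(u)^4 + 248*sin(u)^3 - 240*sin(u)^2 - 1360*sin(u) + 1056)/(sin(u)^2 - 9*sin(u) + 14)^3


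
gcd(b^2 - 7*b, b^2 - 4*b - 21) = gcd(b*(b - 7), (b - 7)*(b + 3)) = b - 7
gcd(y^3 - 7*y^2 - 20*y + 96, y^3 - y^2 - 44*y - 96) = y^2 - 4*y - 32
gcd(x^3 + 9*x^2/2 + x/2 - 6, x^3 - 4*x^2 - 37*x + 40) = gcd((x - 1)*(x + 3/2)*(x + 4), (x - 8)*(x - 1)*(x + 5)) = x - 1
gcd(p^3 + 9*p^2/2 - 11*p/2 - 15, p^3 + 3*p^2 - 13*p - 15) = p + 5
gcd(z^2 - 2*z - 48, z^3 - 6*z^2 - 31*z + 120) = z - 8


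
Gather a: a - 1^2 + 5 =a + 4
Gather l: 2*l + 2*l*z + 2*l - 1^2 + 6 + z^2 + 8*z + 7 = l*(2*z + 4) + z^2 + 8*z + 12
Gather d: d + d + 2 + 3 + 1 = 2*d + 6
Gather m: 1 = 1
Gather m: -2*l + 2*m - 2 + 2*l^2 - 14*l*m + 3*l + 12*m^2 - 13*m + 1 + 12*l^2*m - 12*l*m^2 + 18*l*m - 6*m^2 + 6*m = 2*l^2 + l + m^2*(6 - 12*l) + m*(12*l^2 + 4*l - 5) - 1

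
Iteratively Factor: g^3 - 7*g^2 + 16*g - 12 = (g - 2)*(g^2 - 5*g + 6) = (g - 2)^2*(g - 3)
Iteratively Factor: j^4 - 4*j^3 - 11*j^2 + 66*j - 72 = (j - 2)*(j^3 - 2*j^2 - 15*j + 36) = (j - 3)*(j - 2)*(j^2 + j - 12) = (j - 3)^2*(j - 2)*(j + 4)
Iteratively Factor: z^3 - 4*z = (z)*(z^2 - 4) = z*(z - 2)*(z + 2)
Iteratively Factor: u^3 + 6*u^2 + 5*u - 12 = (u + 4)*(u^2 + 2*u - 3) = (u + 3)*(u + 4)*(u - 1)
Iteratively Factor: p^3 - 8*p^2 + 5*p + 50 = (p + 2)*(p^2 - 10*p + 25) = (p - 5)*(p + 2)*(p - 5)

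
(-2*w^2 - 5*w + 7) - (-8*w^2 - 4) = 6*w^2 - 5*w + 11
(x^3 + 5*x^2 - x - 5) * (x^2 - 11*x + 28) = x^5 - 6*x^4 - 28*x^3 + 146*x^2 + 27*x - 140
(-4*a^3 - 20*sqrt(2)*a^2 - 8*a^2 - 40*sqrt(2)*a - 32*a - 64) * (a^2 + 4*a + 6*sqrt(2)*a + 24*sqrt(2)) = -4*a^5 - 44*sqrt(2)*a^4 - 24*a^4 - 264*sqrt(2)*a^3 - 304*a^3 - 1632*a^2 - 544*sqrt(2)*a^2 - 2176*a - 1152*sqrt(2)*a - 1536*sqrt(2)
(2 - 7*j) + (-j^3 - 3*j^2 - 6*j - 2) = -j^3 - 3*j^2 - 13*j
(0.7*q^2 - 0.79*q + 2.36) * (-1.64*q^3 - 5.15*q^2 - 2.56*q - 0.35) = -1.148*q^5 - 2.3094*q^4 - 1.5939*q^3 - 10.3766*q^2 - 5.7651*q - 0.826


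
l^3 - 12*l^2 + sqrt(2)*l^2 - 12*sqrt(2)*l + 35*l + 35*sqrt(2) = (l - 7)*(l - 5)*(l + sqrt(2))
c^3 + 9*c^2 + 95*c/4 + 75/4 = (c + 3/2)*(c + 5/2)*(c + 5)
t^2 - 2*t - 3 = (t - 3)*(t + 1)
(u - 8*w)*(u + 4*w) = u^2 - 4*u*w - 32*w^2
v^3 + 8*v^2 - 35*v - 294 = (v - 6)*(v + 7)^2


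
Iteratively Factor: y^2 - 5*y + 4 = (y - 4)*(y - 1)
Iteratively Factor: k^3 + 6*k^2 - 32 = (k + 4)*(k^2 + 2*k - 8) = (k - 2)*(k + 4)*(k + 4)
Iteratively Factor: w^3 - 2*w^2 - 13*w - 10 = (w + 2)*(w^2 - 4*w - 5) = (w - 5)*(w + 2)*(w + 1)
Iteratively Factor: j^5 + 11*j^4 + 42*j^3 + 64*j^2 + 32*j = (j + 4)*(j^4 + 7*j^3 + 14*j^2 + 8*j) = (j + 4)^2*(j^3 + 3*j^2 + 2*j) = (j + 1)*(j + 4)^2*(j^2 + 2*j) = (j + 1)*(j + 2)*(j + 4)^2*(j)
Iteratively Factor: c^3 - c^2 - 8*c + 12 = (c + 3)*(c^2 - 4*c + 4) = (c - 2)*(c + 3)*(c - 2)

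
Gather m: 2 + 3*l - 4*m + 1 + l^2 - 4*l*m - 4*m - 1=l^2 + 3*l + m*(-4*l - 8) + 2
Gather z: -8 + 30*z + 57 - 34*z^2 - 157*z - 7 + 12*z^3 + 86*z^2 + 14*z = 12*z^3 + 52*z^2 - 113*z + 42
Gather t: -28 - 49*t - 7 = -49*t - 35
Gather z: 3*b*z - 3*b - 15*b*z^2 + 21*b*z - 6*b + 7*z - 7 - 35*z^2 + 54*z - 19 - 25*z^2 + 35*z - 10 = -9*b + z^2*(-15*b - 60) + z*(24*b + 96) - 36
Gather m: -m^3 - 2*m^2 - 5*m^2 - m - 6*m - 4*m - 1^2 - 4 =-m^3 - 7*m^2 - 11*m - 5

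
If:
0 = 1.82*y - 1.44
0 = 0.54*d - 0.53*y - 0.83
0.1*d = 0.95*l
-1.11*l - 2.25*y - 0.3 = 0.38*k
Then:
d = 2.31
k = -6.19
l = 0.24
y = 0.79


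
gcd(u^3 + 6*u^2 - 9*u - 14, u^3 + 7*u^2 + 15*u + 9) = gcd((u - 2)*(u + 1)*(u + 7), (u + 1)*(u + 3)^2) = u + 1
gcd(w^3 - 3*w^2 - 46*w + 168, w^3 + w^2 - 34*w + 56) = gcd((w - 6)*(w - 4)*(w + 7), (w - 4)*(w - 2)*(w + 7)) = w^2 + 3*w - 28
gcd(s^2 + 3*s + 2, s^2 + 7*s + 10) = s + 2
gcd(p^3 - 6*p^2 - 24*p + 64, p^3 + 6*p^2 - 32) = p^2 + 2*p - 8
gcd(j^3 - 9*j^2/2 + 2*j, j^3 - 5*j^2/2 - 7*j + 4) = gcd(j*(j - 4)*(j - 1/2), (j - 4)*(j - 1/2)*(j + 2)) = j^2 - 9*j/2 + 2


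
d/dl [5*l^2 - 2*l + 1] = 10*l - 2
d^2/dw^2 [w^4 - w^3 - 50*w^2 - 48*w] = 12*w^2 - 6*w - 100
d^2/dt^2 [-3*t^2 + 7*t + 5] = -6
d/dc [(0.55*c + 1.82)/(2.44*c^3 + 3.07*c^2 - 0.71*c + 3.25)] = (-2.684*c^3 - 15.0109*c^2 - 11.1748*c + 3.0797)/(5.9536*c^6 + 14.9816*c^5 + 5.9601*c^4 + 11.5006*c^3 + 20.4591*c^2 - 4.615*c + 10.5625)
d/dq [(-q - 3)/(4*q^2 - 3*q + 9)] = (-4*q^2 + 3*q + (q + 3)*(8*q - 3) - 9)/(4*q^2 - 3*q + 9)^2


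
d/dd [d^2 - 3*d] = 2*d - 3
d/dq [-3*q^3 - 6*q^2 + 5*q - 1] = -9*q^2 - 12*q + 5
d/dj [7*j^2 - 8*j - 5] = 14*j - 8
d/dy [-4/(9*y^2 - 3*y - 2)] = 12*(6*y - 1)/(-9*y^2 + 3*y + 2)^2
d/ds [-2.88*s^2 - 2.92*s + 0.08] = -5.76*s - 2.92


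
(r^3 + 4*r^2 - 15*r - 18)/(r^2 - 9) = (r^2 + 7*r + 6)/(r + 3)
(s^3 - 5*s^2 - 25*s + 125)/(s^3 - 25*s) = (s - 5)/s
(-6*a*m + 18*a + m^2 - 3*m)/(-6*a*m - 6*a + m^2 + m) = (m - 3)/(m + 1)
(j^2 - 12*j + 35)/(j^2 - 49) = (j - 5)/(j + 7)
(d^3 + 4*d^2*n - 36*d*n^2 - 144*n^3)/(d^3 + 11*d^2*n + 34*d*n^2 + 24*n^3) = (d - 6*n)/(d + n)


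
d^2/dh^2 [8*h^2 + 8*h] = 16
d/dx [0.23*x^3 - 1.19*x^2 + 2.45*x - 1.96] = 0.69*x^2 - 2.38*x + 2.45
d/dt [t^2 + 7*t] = 2*t + 7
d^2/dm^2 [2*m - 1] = 0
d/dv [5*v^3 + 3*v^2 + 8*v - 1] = 15*v^2 + 6*v + 8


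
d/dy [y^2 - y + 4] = 2*y - 1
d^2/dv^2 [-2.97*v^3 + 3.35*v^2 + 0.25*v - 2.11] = 6.7 - 17.82*v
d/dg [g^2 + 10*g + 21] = 2*g + 10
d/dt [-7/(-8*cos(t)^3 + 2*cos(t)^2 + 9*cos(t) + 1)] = 7*(24*cos(t)^2 - 4*cos(t) - 9)*sin(t)/(3*cos(t) + cos(2*t) - 2*cos(3*t) + 2)^2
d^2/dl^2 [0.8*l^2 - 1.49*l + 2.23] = 1.60000000000000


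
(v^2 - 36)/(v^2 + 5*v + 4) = (v^2 - 36)/(v^2 + 5*v + 4)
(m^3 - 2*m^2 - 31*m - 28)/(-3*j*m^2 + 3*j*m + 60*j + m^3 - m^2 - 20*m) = (-m^2 + 6*m + 7)/(3*j*m - 15*j - m^2 + 5*m)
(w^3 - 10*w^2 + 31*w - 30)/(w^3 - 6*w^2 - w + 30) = (w - 2)/(w + 2)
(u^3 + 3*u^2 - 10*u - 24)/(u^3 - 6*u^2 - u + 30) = (u + 4)/(u - 5)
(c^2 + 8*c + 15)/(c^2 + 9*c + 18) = (c + 5)/(c + 6)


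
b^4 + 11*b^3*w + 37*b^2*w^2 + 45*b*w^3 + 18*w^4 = (b + w)^2*(b + 3*w)*(b + 6*w)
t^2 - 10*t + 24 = (t - 6)*(t - 4)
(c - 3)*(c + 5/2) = c^2 - c/2 - 15/2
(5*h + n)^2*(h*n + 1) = 25*h^3*n + 10*h^2*n^2 + 25*h^2 + h*n^3 + 10*h*n + n^2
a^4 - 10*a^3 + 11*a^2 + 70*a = a*(a - 7)*(a - 5)*(a + 2)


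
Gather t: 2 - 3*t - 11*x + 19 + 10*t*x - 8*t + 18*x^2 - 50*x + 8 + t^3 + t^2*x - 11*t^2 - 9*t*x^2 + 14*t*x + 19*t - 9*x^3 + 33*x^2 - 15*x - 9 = t^3 + t^2*(x - 11) + t*(-9*x^2 + 24*x + 8) - 9*x^3 + 51*x^2 - 76*x + 20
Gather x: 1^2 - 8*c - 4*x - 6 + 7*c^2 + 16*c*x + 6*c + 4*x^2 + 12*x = 7*c^2 - 2*c + 4*x^2 + x*(16*c + 8) - 5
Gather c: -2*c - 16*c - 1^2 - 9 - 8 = -18*c - 18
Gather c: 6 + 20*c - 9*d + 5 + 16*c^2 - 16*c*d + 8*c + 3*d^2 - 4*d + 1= 16*c^2 + c*(28 - 16*d) + 3*d^2 - 13*d + 12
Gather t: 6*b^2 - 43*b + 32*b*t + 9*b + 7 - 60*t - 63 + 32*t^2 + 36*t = 6*b^2 - 34*b + 32*t^2 + t*(32*b - 24) - 56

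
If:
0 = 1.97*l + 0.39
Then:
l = -0.20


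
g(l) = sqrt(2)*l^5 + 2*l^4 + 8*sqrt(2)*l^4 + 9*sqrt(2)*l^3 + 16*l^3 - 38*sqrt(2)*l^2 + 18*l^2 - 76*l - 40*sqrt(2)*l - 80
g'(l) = 5*sqrt(2)*l^4 + 8*l^3 + 32*sqrt(2)*l^3 + 27*sqrt(2)*l^2 + 48*l^2 - 76*sqrt(2)*l + 36*l - 76 - 40*sqrt(2)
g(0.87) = -195.14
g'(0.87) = -90.40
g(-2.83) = -44.93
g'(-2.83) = 6.48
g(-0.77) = -7.93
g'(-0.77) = -48.26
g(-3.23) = -40.82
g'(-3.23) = -27.48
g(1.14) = -209.81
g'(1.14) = -11.21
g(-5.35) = -84.09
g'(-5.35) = 354.67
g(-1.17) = 2.02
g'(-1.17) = -3.00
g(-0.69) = -12.18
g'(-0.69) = -58.11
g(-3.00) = -44.85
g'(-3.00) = -7.60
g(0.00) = -80.00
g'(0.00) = -132.57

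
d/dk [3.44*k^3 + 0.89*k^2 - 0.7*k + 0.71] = 10.32*k^2 + 1.78*k - 0.7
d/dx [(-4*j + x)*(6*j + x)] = 2*j + 2*x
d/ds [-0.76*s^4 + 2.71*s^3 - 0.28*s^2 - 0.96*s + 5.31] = -3.04*s^3 + 8.13*s^2 - 0.56*s - 0.96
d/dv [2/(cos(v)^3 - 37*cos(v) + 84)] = 2*(3*cos(v)^2 - 37)*sin(v)/(cos(v)^3 - 37*cos(v) + 84)^2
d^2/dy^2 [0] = 0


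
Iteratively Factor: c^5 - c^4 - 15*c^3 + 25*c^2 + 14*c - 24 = (c - 2)*(c^4 + c^3 - 13*c^2 - c + 12) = (c - 2)*(c - 1)*(c^3 + 2*c^2 - 11*c - 12) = (c - 2)*(c - 1)*(c + 1)*(c^2 + c - 12) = (c - 2)*(c - 1)*(c + 1)*(c + 4)*(c - 3)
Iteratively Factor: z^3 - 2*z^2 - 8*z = (z + 2)*(z^2 - 4*z) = (z - 4)*(z + 2)*(z)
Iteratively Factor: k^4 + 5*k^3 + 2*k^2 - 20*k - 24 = (k + 2)*(k^3 + 3*k^2 - 4*k - 12) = (k - 2)*(k + 2)*(k^2 + 5*k + 6) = (k - 2)*(k + 2)^2*(k + 3)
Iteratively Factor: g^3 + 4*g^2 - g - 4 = (g - 1)*(g^2 + 5*g + 4) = (g - 1)*(g + 1)*(g + 4)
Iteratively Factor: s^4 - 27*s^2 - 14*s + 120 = (s - 5)*(s^3 + 5*s^2 - 2*s - 24) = (s - 5)*(s + 3)*(s^2 + 2*s - 8) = (s - 5)*(s - 2)*(s + 3)*(s + 4)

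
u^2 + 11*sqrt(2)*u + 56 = (u + 4*sqrt(2))*(u + 7*sqrt(2))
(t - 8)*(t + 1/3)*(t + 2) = t^3 - 17*t^2/3 - 18*t - 16/3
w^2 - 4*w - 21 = (w - 7)*(w + 3)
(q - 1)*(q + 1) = q^2 - 1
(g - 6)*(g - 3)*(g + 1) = g^3 - 8*g^2 + 9*g + 18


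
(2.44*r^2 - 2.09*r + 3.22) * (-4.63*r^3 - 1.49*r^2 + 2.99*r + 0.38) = -11.2972*r^5 + 6.0411*r^4 - 4.4989*r^3 - 10.1197*r^2 + 8.8336*r + 1.2236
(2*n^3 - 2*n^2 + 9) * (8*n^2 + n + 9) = 16*n^5 - 14*n^4 + 16*n^3 + 54*n^2 + 9*n + 81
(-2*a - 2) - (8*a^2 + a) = -8*a^2 - 3*a - 2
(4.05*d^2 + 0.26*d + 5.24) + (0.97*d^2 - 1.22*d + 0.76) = 5.02*d^2 - 0.96*d + 6.0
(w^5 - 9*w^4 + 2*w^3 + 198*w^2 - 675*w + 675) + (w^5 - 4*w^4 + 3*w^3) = 2*w^5 - 13*w^4 + 5*w^3 + 198*w^2 - 675*w + 675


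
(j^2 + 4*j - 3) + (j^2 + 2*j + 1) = 2*j^2 + 6*j - 2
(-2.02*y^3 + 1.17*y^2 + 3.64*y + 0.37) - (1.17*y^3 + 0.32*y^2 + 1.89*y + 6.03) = -3.19*y^3 + 0.85*y^2 + 1.75*y - 5.66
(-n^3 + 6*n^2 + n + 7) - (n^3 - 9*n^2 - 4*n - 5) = -2*n^3 + 15*n^2 + 5*n + 12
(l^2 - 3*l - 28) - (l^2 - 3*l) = -28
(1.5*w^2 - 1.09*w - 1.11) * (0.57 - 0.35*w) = -0.525*w^3 + 1.2365*w^2 - 0.2328*w - 0.6327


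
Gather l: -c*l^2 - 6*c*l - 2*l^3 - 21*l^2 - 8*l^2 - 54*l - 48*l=-2*l^3 + l^2*(-c - 29) + l*(-6*c - 102)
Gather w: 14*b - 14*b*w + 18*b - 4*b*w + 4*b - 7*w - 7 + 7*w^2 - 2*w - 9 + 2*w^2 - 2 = 36*b + 9*w^2 + w*(-18*b - 9) - 18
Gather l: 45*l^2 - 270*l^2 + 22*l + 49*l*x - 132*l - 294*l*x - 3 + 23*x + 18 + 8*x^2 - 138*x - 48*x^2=-225*l^2 + l*(-245*x - 110) - 40*x^2 - 115*x + 15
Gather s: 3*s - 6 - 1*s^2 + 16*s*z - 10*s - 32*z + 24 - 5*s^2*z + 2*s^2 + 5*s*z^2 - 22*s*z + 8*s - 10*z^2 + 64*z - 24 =s^2*(1 - 5*z) + s*(5*z^2 - 6*z + 1) - 10*z^2 + 32*z - 6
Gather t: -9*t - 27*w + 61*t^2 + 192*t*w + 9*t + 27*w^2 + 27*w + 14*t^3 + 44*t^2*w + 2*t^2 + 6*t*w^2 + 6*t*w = 14*t^3 + t^2*(44*w + 63) + t*(6*w^2 + 198*w) + 27*w^2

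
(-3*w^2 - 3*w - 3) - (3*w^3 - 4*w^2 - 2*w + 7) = -3*w^3 + w^2 - w - 10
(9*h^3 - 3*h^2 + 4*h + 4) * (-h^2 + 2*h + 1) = -9*h^5 + 21*h^4 - h^3 + h^2 + 12*h + 4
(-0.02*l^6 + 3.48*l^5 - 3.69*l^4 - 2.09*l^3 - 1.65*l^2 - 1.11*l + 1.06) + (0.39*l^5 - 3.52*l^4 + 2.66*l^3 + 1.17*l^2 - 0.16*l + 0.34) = -0.02*l^6 + 3.87*l^5 - 7.21*l^4 + 0.57*l^3 - 0.48*l^2 - 1.27*l + 1.4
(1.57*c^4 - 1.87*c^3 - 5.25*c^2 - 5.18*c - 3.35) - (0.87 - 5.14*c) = 1.57*c^4 - 1.87*c^3 - 5.25*c^2 - 0.04*c - 4.22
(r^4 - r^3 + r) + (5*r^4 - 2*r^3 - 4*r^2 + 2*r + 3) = 6*r^4 - 3*r^3 - 4*r^2 + 3*r + 3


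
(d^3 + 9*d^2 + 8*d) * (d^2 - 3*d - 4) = d^5 + 6*d^4 - 23*d^3 - 60*d^2 - 32*d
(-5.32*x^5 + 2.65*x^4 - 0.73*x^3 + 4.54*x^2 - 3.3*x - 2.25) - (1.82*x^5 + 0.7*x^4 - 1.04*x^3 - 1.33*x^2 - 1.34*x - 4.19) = -7.14*x^5 + 1.95*x^4 + 0.31*x^3 + 5.87*x^2 - 1.96*x + 1.94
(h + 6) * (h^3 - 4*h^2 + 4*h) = h^4 + 2*h^3 - 20*h^2 + 24*h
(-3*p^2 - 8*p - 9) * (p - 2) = -3*p^3 - 2*p^2 + 7*p + 18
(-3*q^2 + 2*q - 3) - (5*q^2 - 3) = -8*q^2 + 2*q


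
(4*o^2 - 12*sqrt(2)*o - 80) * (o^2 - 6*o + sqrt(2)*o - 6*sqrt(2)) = 4*o^4 - 24*o^3 - 8*sqrt(2)*o^3 - 104*o^2 + 48*sqrt(2)*o^2 - 80*sqrt(2)*o + 624*o + 480*sqrt(2)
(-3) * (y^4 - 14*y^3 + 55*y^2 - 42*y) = -3*y^4 + 42*y^3 - 165*y^2 + 126*y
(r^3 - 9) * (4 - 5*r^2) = -5*r^5 + 4*r^3 + 45*r^2 - 36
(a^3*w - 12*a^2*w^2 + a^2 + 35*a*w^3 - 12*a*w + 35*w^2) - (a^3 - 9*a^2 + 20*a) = a^3*w - a^3 - 12*a^2*w^2 + 10*a^2 + 35*a*w^3 - 12*a*w - 20*a + 35*w^2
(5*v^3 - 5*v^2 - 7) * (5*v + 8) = 25*v^4 + 15*v^3 - 40*v^2 - 35*v - 56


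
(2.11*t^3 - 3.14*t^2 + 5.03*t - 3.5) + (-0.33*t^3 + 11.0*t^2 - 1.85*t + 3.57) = 1.78*t^3 + 7.86*t^2 + 3.18*t + 0.0699999999999998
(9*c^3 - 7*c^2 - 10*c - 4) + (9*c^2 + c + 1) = 9*c^3 + 2*c^2 - 9*c - 3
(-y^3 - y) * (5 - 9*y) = 9*y^4 - 5*y^3 + 9*y^2 - 5*y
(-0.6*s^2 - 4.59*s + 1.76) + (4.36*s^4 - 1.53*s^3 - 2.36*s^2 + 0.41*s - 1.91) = 4.36*s^4 - 1.53*s^3 - 2.96*s^2 - 4.18*s - 0.15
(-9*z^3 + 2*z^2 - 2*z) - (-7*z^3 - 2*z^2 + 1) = -2*z^3 + 4*z^2 - 2*z - 1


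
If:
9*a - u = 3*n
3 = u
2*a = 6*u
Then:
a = 9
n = 26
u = 3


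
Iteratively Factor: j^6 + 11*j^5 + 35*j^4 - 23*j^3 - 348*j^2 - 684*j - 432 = (j + 3)*(j^5 + 8*j^4 + 11*j^3 - 56*j^2 - 180*j - 144) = (j + 2)*(j + 3)*(j^4 + 6*j^3 - j^2 - 54*j - 72) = (j + 2)^2*(j + 3)*(j^3 + 4*j^2 - 9*j - 36) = (j - 3)*(j + 2)^2*(j + 3)*(j^2 + 7*j + 12) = (j - 3)*(j + 2)^2*(j + 3)*(j + 4)*(j + 3)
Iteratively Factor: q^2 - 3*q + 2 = (q - 2)*(q - 1)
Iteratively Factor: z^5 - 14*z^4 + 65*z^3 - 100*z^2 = (z)*(z^4 - 14*z^3 + 65*z^2 - 100*z) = z*(z - 5)*(z^3 - 9*z^2 + 20*z) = z^2*(z - 5)*(z^2 - 9*z + 20) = z^2*(z - 5)*(z - 4)*(z - 5)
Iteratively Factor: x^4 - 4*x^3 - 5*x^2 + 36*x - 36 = (x - 2)*(x^3 - 2*x^2 - 9*x + 18) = (x - 3)*(x - 2)*(x^2 + x - 6) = (x - 3)*(x - 2)*(x + 3)*(x - 2)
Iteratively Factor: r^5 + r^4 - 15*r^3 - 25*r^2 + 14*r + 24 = (r - 1)*(r^4 + 2*r^3 - 13*r^2 - 38*r - 24) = (r - 1)*(r + 3)*(r^3 - r^2 - 10*r - 8) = (r - 1)*(r + 1)*(r + 3)*(r^2 - 2*r - 8) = (r - 4)*(r - 1)*(r + 1)*(r + 3)*(r + 2)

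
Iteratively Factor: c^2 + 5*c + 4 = (c + 1)*(c + 4)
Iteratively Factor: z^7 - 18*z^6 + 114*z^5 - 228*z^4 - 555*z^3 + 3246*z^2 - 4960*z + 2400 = (z + 3)*(z^6 - 21*z^5 + 177*z^4 - 759*z^3 + 1722*z^2 - 1920*z + 800) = (z - 5)*(z + 3)*(z^5 - 16*z^4 + 97*z^3 - 274*z^2 + 352*z - 160) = (z - 5)*(z - 2)*(z + 3)*(z^4 - 14*z^3 + 69*z^2 - 136*z + 80) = (z - 5)^2*(z - 2)*(z + 3)*(z^3 - 9*z^2 + 24*z - 16) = (z - 5)^2*(z - 2)*(z - 1)*(z + 3)*(z^2 - 8*z + 16) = (z - 5)^2*(z - 4)*(z - 2)*(z - 1)*(z + 3)*(z - 4)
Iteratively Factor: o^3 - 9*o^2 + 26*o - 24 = (o - 3)*(o^2 - 6*o + 8) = (o - 3)*(o - 2)*(o - 4)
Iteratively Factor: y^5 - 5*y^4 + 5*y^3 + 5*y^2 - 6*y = (y + 1)*(y^4 - 6*y^3 + 11*y^2 - 6*y) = (y - 1)*(y + 1)*(y^3 - 5*y^2 + 6*y) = y*(y - 1)*(y + 1)*(y^2 - 5*y + 6) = y*(y - 3)*(y - 1)*(y + 1)*(y - 2)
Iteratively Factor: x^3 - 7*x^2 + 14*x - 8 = (x - 4)*(x^2 - 3*x + 2) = (x - 4)*(x - 2)*(x - 1)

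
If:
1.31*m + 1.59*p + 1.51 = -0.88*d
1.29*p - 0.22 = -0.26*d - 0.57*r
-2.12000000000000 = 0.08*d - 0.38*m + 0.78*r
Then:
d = -2.37798552296105*r - 10.8815022125839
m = 1.55200304779767*r + 3.28810479735076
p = 0.0374234387363362*r + 2.36371362424171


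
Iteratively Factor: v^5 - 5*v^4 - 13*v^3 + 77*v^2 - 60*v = (v + 4)*(v^4 - 9*v^3 + 23*v^2 - 15*v) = (v - 5)*(v + 4)*(v^3 - 4*v^2 + 3*v) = (v - 5)*(v - 3)*(v + 4)*(v^2 - v) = v*(v - 5)*(v - 3)*(v + 4)*(v - 1)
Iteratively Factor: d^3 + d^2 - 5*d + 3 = (d - 1)*(d^2 + 2*d - 3) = (d - 1)^2*(d + 3)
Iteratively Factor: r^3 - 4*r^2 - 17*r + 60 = (r - 5)*(r^2 + r - 12) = (r - 5)*(r - 3)*(r + 4)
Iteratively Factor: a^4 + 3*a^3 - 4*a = (a + 2)*(a^3 + a^2 - 2*a) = a*(a + 2)*(a^2 + a - 2) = a*(a + 2)^2*(a - 1)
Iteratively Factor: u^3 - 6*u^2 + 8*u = (u - 4)*(u^2 - 2*u) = u*(u - 4)*(u - 2)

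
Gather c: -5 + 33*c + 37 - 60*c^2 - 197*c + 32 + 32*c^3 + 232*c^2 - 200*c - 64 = 32*c^3 + 172*c^2 - 364*c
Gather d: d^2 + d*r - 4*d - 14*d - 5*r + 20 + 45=d^2 + d*(r - 18) - 5*r + 65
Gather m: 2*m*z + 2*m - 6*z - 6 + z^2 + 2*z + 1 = m*(2*z + 2) + z^2 - 4*z - 5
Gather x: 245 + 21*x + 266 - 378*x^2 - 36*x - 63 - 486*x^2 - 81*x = -864*x^2 - 96*x + 448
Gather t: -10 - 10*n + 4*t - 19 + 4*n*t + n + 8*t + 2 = -9*n + t*(4*n + 12) - 27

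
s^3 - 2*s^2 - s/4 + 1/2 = (s - 2)*(s - 1/2)*(s + 1/2)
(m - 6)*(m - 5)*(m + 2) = m^3 - 9*m^2 + 8*m + 60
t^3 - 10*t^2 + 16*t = t*(t - 8)*(t - 2)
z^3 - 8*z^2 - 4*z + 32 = (z - 8)*(z - 2)*(z + 2)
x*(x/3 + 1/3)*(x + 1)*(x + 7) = x^4/3 + 3*x^3 + 5*x^2 + 7*x/3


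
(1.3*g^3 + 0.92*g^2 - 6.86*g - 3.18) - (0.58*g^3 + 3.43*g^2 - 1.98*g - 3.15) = 0.72*g^3 - 2.51*g^2 - 4.88*g - 0.0300000000000002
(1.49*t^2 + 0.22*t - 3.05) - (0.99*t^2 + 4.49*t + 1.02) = 0.5*t^2 - 4.27*t - 4.07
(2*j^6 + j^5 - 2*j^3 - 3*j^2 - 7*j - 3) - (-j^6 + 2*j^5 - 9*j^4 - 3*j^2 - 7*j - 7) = 3*j^6 - j^5 + 9*j^4 - 2*j^3 + 4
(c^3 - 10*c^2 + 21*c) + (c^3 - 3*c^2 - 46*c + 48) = 2*c^3 - 13*c^2 - 25*c + 48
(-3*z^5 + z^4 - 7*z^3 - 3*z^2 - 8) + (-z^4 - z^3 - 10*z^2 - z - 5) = -3*z^5 - 8*z^3 - 13*z^2 - z - 13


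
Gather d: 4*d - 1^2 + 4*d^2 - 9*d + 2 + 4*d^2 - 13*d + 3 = 8*d^2 - 18*d + 4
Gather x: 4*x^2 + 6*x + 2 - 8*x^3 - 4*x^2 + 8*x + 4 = -8*x^3 + 14*x + 6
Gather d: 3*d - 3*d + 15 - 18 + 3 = 0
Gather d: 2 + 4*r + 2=4*r + 4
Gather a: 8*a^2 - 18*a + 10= 8*a^2 - 18*a + 10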